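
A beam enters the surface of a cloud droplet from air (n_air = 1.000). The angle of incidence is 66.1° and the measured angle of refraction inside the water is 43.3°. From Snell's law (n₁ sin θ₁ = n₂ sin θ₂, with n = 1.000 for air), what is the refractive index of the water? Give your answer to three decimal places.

n = sin θ_i / sin θ_r = sin 66.1° / sin 43.3° = 0.9143 / 0.6858 = 1.3331.

1.333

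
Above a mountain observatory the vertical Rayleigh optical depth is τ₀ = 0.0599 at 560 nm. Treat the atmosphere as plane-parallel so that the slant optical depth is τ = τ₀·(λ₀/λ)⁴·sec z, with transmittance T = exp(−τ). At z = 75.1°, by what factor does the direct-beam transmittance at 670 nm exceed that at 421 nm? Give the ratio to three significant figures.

Airmass: sec 75.1° = 3.8890.
τ(670 nm) = 0.0599 × (560/670)⁴ × 3.8890 = 0.0599 × 0.4880 × 3.8890 = 0.1137.
τ(421 nm) = 0.0599 × (560/421)⁴ × 3.8890 = 0.0599 × 3.1306 × 3.8890 = 0.7293.
T(670)/T(421) = exp(τ_B − τ_A) = exp(0.6156) = 1.8507.

1.85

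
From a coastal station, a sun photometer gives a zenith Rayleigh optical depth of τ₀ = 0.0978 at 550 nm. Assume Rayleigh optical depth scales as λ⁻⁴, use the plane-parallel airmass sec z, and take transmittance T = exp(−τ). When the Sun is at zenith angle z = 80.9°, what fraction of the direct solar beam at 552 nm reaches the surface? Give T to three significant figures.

0.544

sec 80.9° = 6.3228.
τ = 0.0978 × (550/552)⁴ × 6.3228 = 0.0978 × 0.9856 × 6.3228 = 0.6095.
T = exp(−0.6095) = 0.5436.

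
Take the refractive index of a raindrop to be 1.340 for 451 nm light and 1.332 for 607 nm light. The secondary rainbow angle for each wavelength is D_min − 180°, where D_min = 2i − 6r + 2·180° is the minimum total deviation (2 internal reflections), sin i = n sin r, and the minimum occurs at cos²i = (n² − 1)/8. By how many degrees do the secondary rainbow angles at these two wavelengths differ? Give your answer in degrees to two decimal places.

2.08°

At 451 nm (n = 1.340): cos²i = 0.09945 → i = 71.618°, r = 45.088°, D_min = 232.709°, rainbow angle = 52.709°.
At 607 nm (n = 1.332): cos²i = 0.09678 → i = 71.875°, r = 45.520°, D_min = 230.628°, rainbow angle = 50.628°.
Angular width = |52.709° − 50.628°| = 2.080°.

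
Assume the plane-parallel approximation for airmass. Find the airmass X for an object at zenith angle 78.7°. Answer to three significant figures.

5.10

X = sec z = 1/cos 78.7° = 1/0.1959 = 5.1034.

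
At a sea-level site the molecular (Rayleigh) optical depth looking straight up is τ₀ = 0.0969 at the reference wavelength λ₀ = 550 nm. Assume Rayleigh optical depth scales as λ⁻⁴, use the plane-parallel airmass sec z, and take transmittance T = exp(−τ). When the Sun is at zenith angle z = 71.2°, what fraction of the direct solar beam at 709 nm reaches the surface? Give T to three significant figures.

sec 71.2° = 3.1030.
τ = 0.0969 × (550/709)⁴ × 3.1030 = 0.0969 × 0.3621 × 3.1030 = 0.1089.
T = exp(−0.1089) = 0.8968.

0.897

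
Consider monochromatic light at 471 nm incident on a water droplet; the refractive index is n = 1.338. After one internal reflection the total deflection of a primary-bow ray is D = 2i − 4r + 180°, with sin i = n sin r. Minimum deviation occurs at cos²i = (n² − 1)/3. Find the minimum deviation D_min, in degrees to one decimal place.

138.6°

cos²i = (1.79024 − 1)/3 = 0.26341; i = arccos(0.51324) = 59.120°.
sin r = sin 59.120°/1.338 = 0.64144; r = 39.899°.
D_min = 2·59.120° − 4·39.899° + 180° = 138.643°.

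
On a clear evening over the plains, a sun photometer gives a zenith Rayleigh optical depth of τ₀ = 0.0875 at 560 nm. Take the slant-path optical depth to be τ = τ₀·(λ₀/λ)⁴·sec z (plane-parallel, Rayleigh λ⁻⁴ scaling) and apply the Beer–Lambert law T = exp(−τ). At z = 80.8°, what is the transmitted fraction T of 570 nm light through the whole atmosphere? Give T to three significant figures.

0.601

sec 80.8° = 6.2546.
τ = 0.0875 × (560/570)⁴ × 6.2546 = 0.0875 × 0.9316 × 6.2546 = 0.5099.
T = exp(−0.5099) = 0.6006.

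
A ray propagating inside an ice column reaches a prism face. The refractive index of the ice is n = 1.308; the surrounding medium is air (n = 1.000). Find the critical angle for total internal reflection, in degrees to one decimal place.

49.9°

sin θ_c = n_air / n = 1.000 / 1.308 = 0.7645.
θ_c = arcsin(0.7645) = 49.86°.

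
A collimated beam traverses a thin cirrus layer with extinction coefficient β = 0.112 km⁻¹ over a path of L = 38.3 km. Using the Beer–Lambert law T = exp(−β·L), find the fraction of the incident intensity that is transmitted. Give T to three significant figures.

0.0137

τ = β·L = 0.112 × 38.3 = 4.2896.
T = exp(−4.2896) = 0.0137.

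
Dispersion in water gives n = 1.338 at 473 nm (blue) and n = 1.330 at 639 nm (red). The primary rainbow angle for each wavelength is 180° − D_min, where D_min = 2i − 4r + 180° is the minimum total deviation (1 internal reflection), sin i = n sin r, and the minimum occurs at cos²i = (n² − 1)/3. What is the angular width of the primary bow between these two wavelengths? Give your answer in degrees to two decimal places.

At 473 nm (n = 1.338): cos²i = 0.26341 → i = 59.120°, r = 39.899°, D_min = 138.643°, rainbow angle = 41.357°.
At 639 nm (n = 1.330): cos²i = 0.25630 → i = 59.585°, r = 40.422°, D_min = 137.484°, rainbow angle = 42.516°.
Angular width = |41.357° − 42.516°| = 1.160°.

1.16°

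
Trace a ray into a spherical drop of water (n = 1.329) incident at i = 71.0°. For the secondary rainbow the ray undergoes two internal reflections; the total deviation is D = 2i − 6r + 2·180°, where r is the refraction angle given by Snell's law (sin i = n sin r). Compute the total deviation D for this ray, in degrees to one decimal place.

229.9°

sin r = sin 71.0° / 1.329 = 0.9455/1.329 = 0.7115; r = 45.35°.
D = 2·71.0° − 6·45.35° + 2·180° = 142.00° − 272.12° + 360° = 229.88°.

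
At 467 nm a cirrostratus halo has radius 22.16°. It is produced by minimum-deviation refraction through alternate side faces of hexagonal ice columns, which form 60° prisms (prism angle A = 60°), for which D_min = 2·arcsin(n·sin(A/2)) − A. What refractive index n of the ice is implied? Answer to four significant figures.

1.314

Rearranging: n = sin((D_min + A)/2) / sin(A/2).
(D_min + A)/2 = (22.16° + 60°)/2 = 41.080°.
n = sin 41.080° / sin 30° = 0.6571 / 0.5000 = 1.3142.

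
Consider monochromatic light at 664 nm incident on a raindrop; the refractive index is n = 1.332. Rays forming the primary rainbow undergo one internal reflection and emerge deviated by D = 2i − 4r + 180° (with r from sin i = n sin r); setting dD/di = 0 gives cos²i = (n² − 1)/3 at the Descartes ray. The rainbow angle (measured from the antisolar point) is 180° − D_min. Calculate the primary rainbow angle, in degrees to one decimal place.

42.2°

cos²i = (1.77422 − 1)/3 = 0.25807; i = arccos(0.50801) = 59.469°.
sin r = sin 59.469°/1.332 = 0.64666; r = 40.290°.
D_min = 2·59.469° − 4·40.290° + 180° = 137.776°.
Rainbow angle = 180° − D_min = 42.224°.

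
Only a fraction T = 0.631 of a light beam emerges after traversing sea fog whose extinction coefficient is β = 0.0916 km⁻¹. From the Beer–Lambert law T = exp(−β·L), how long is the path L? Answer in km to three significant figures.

5.03 km

Beer–Lambert: T = exp(−βL) ⇒ L = −ln(T)/β = −ln(0.631)/0.0916 = 0.4604/0.0916 = 5.027 km.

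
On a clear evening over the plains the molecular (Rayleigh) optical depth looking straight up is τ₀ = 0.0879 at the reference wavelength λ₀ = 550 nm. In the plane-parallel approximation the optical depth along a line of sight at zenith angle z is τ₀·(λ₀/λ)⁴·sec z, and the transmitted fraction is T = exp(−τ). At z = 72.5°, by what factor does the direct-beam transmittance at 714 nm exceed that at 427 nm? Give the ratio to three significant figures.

2.02

Airmass: sec 72.5° = 3.3255.
τ(714 nm) = 0.0879 × (550/714)⁴ × 3.3255 = 0.0879 × 0.3521 × 3.3255 = 0.1029.
τ(427 nm) = 0.0879 × (550/427)⁴ × 3.3255 = 0.0879 × 2.7526 × 3.3255 = 0.8046.
T(714)/T(427) = exp(τ_B − τ_A) = exp(0.7017) = 2.0172.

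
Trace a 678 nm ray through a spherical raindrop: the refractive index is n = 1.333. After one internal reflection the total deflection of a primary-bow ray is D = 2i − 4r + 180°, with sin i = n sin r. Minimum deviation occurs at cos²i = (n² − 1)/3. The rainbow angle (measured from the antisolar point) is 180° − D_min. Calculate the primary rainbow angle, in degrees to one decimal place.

cos²i = (1.77689 − 1)/3 = 0.25896; i = arccos(0.50888) = 59.410°.
sin r = sin 59.410°/1.333 = 0.64579; r = 40.225°.
D_min = 2·59.410° − 4·40.225° + 180° = 137.922°.
Rainbow angle = 180° − D_min = 42.078°.

42.1°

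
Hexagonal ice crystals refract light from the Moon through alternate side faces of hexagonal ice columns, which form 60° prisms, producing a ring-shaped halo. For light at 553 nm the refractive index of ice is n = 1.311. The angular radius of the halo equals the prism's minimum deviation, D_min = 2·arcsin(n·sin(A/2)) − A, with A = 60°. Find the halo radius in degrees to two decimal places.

21.92°

n·sin(A/2) = 1.311 × sin 30° = 1.311 × 0.5000 = 0.6555.
D_min = 2·arcsin(0.6555) − 60° = 2 × 40.958° − 60° = 21.915°.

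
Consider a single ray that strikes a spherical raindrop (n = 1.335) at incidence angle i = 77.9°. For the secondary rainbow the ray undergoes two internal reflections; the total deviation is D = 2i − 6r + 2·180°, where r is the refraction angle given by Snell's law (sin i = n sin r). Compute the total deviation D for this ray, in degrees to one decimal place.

sin r = sin 77.9° / 1.335 = 0.9778/1.335 = 0.7324; r = 47.09°.
D = 2·77.9° − 6·47.09° + 2·180° = 155.80° − 282.54° + 360° = 233.26°.

233.3°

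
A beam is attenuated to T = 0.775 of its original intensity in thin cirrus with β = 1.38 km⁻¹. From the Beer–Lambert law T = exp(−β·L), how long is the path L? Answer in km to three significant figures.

0.185 km

Beer–Lambert: T = exp(−βL) ⇒ L = −ln(T)/β = −ln(0.775)/1.38 = 0.2549/1.38 = 0.1847 km.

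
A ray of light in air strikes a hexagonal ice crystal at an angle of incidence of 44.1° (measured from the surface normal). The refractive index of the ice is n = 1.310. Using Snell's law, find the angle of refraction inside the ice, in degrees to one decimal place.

Snell: sin θ_r = sin θ_i / n = sin 44.1° / 1.310 = 0.6959 / 1.310 = 0.5312.
θ_r = arcsin(0.5312) = 32.09°.

32.1°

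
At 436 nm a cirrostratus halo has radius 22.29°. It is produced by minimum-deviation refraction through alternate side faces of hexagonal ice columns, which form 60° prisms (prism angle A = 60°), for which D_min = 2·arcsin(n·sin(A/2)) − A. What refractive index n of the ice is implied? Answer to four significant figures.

1.316

Rearranging: n = sin((D_min + A)/2) / sin(A/2).
(D_min + A)/2 = (22.29° + 60°)/2 = 41.145°.
n = sin 41.145° / sin 30° = 0.6580 / 0.5000 = 1.3159.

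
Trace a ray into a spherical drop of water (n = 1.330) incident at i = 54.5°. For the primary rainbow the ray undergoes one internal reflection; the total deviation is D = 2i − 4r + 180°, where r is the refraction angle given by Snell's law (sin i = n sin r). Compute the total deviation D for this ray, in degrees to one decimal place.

sin r = sin 54.5° / 1.330 = 0.8141/1.330 = 0.6121; r = 37.74°.
D = 2·54.5° − 4·37.74° + 180° = 109.00° − 150.97° + 180° = 138.03°.

138.0°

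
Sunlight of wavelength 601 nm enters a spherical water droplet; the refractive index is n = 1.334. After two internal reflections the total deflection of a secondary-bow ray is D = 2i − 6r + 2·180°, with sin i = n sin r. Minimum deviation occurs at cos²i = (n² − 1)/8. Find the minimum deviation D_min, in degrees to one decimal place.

231.2°

cos²i = (1.77956 − 1)/8 = 0.09744; i = arccos(0.31216) = 71.810°.
sin r = sin 71.810°/1.334 = 0.71217; r = 45.411°.
D_min = 2·71.810° − 6·45.411° + 360° = 231.153°.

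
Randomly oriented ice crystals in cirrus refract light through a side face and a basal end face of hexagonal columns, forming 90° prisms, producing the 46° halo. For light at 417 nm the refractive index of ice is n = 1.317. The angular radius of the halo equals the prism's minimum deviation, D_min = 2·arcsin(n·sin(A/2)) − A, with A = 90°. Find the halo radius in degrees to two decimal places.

47.26°

n·sin(A/2) = 1.317 × sin 45° = 1.317 × 0.7071 = 0.9313.
D_min = 2·arcsin(0.9313) − 90° = 2 × 68.632° − 90° = 47.264°.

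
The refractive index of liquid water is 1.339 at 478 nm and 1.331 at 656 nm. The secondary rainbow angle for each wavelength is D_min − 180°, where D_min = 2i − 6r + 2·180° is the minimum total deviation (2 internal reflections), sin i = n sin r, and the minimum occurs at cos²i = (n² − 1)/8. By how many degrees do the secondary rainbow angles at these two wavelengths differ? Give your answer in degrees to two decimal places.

2.09°

At 478 nm (n = 1.339): cos²i = 0.09912 → i = 71.650°, r = 45.141°, D_min = 232.451°, rainbow angle = 52.451°.
At 656 nm (n = 1.331): cos²i = 0.09645 → i = 71.907°, r = 45.575°, D_min = 230.365°, rainbow angle = 50.365°.
Angular width = |52.451° − 50.365°| = 2.086°.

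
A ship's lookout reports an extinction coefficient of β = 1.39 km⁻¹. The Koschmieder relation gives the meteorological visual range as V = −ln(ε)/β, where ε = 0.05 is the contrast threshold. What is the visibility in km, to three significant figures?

2.16 km

V = −ln(0.05) / 1.39 = 2.996 / 1.39 = 2.1552 km.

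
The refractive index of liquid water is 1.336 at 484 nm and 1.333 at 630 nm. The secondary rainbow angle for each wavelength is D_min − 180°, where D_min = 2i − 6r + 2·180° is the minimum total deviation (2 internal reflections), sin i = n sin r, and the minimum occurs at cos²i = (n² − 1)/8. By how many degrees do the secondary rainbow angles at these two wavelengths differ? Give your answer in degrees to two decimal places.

0.78°

At 484 nm (n = 1.336): cos²i = 0.09811 → i = 71.746°, r = 45.303°, D_min = 231.674°, rainbow angle = 51.674°.
At 630 nm (n = 1.333): cos²i = 0.09711 → i = 71.843°, r = 45.466°, D_min = 230.891°, rainbow angle = 50.891°.
Angular width = |51.674° − 50.891°| = 0.783°.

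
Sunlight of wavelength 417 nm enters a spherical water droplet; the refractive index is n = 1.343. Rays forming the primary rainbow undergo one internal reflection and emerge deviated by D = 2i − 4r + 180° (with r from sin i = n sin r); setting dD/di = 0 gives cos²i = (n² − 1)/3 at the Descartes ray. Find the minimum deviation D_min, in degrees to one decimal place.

139.4°

cos²i = (1.80365 − 1)/3 = 0.26788; i = arccos(0.51757) = 58.830°.
sin r = sin 58.830°/1.343 = 0.63711; r = 39.577°.
D_min = 2·58.830° − 4·39.577° + 180° = 139.354°.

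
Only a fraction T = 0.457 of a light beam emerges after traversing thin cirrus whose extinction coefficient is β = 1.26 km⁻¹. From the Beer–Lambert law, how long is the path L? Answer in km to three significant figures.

Beer–Lambert: T = exp(−βL) ⇒ L = −ln(T)/β = −ln(0.457)/1.26 = 0.7831/1.26 = 0.6215 km.

0.621 km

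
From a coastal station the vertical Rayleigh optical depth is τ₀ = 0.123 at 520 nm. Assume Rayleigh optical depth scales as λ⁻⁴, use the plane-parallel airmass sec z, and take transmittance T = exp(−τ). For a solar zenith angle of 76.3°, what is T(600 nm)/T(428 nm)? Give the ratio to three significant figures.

Airmass: sec 76.3° = 4.2223.
τ(600 nm) = 0.123 × (520/600)⁴ × 4.2223 = 0.123 × 0.5642 × 4.2223 = 0.2930.
τ(428 nm) = 0.123 × (520/428)⁴ × 4.2223 = 0.123 × 2.1789 × 4.2223 = 1.1316.
T(600)/T(428) = exp(τ_B − τ_A) = exp(0.8386) = 2.3131.

2.31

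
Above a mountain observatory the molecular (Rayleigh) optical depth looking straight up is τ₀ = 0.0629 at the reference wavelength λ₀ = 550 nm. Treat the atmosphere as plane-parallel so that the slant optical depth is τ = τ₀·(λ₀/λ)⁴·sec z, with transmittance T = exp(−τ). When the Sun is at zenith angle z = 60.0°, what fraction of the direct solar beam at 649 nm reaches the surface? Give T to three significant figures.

sec 60.0° = 2.0000.
τ = 0.0629 × (550/649)⁴ × 2.0000 = 0.0629 × 0.5158 × 2.0000 = 0.0649.
T = exp(−0.0649) = 0.9372.

0.937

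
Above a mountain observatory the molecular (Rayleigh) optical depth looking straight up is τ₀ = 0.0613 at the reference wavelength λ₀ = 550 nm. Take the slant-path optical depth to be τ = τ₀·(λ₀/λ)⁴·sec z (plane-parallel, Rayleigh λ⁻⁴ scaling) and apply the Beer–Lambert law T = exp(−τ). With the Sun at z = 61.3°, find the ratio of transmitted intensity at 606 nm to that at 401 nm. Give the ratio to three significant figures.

1.44

Airmass: sec 61.3° = 2.0824.
τ(606 nm) = 0.0613 × (550/606)⁴ × 2.0824 = 0.0613 × 0.6785 × 2.0824 = 0.0866.
τ(401 nm) = 0.0613 × (550/401)⁴ × 2.0824 = 0.0613 × 3.5389 × 2.0824 = 0.4517.
T(606)/T(401) = exp(τ_B − τ_A) = exp(0.3651) = 1.4407.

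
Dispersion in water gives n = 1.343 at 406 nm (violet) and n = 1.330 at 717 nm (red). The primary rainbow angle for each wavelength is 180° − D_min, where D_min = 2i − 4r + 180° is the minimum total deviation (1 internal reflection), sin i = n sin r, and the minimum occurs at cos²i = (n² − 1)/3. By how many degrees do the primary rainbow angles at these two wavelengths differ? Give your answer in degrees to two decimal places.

At 406 nm (n = 1.343): cos²i = 0.26788 → i = 58.830°, r = 39.577°, D_min = 139.354°, rainbow angle = 40.646°.
At 717 nm (n = 1.330): cos²i = 0.25630 → i = 59.585°, r = 40.422°, D_min = 137.484°, rainbow angle = 42.516°.
Angular width = |40.646° − 42.516°| = 1.871°.

1.87°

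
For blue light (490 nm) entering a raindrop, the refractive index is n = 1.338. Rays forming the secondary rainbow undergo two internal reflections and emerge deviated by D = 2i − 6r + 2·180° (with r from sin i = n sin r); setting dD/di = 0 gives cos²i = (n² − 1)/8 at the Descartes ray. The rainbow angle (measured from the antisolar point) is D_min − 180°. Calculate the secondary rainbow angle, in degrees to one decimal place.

cos²i = (1.79024 − 1)/8 = 0.09878; i = arccos(0.31429) = 71.682°.
sin r = sin 71.682°/1.338 = 0.70951; r = 45.195°.
D_min = 2·71.682° − 6·45.195° + 360° = 232.193°.
Rainbow angle = D_min − 180° = 52.193°.

52.2°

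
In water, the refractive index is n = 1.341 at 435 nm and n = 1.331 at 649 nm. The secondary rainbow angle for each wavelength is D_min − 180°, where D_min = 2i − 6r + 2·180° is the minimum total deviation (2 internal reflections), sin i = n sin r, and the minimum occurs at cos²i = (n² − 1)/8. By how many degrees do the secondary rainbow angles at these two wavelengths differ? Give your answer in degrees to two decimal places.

2.60°

At 435 nm (n = 1.341): cos²i = 0.09979 → i = 71.586°, r = 45.034°, D_min = 232.966°, rainbow angle = 52.966°.
At 649 nm (n = 1.331): cos²i = 0.09645 → i = 71.907°, r = 45.575°, D_min = 230.365°, rainbow angle = 50.365°.
Angular width = |52.966° − 50.365°| = 2.601°.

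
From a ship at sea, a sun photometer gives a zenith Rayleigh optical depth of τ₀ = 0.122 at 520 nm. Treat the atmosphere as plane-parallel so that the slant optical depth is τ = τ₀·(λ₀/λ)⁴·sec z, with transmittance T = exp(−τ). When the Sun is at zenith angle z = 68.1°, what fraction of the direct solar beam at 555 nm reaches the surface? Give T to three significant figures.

sec 68.1° = 2.6811.
τ = 0.122 × (520/555)⁴ × 2.6811 = 0.122 × 0.7706 × 2.6811 = 0.2521.
T = exp(−0.2521) = 0.7772.

0.777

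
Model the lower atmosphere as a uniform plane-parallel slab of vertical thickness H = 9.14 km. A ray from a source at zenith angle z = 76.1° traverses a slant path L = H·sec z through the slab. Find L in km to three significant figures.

sec z = 1/cos 76.1° = 4.1627.
L = 9.14 × 4.1627 = 38.047 km.

38.0 km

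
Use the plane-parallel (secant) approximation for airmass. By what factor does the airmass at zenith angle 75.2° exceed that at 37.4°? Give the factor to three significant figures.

3.11

X(75.2°)/X(37.4°) = sec 75.2° / sec 37.4° = cos 37.4° / cos 75.2° = 0.7944/0.2554 = 3.1099.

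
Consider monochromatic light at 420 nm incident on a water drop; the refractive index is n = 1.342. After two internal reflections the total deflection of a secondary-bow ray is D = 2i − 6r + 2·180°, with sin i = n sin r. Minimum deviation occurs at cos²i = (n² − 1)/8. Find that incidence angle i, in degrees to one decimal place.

cos²i = (1.342² − 1)/8 = (1.80096 − 1)/8 = 0.10012.
cos i = 0.31642, so i = 71.554°.

71.6°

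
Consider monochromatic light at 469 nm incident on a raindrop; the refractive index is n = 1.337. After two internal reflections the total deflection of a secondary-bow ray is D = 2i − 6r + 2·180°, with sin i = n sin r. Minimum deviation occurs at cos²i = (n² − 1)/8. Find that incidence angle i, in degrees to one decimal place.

71.7°

cos²i = (1.337² − 1)/8 = (1.78757 − 1)/8 = 0.09845.
cos i = 0.31376, so i = 71.714°.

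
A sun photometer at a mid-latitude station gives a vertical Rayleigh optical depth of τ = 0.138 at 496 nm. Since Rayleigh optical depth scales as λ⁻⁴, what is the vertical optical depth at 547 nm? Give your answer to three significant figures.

τ(547 nm) = τ(496 nm) × (496/547)⁴ = 0.138 × (0.9068)⁴ = 0.138 × 0.6760 = 0.0933.

0.0933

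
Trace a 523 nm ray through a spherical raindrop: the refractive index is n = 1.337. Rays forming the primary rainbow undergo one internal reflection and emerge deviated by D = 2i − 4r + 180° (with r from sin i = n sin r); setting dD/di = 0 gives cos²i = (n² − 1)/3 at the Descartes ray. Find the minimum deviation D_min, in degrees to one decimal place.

cos²i = (1.78757 − 1)/3 = 0.26252; i = arccos(0.51237) = 59.178°.
sin r = sin 59.178°/1.337 = 0.64231; r = 39.964°.
D_min = 2·59.178° − 4·39.964° + 180° = 138.500°.

138.5°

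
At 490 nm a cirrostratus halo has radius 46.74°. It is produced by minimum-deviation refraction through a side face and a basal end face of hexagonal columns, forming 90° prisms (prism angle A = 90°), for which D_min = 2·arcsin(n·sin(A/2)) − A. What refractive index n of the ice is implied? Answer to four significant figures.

Rearranging: n = sin((D_min + A)/2) / sin(A/2).
(D_min + A)/2 = (46.74° + 90°)/2 = 68.370°.
n = sin 68.370° / sin 45° = 0.9296 / 0.7071 = 1.3146.

1.315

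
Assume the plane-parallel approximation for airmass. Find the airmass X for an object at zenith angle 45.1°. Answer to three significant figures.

X = sec z = 1/cos 45.1° = 1/0.7059 = 1.4167.

1.42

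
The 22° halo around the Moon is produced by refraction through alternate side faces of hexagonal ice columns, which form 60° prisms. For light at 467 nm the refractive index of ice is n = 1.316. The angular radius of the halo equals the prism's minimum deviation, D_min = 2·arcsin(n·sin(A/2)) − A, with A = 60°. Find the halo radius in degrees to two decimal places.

n·sin(A/2) = 1.316 × sin 30° = 1.316 × 0.5000 = 0.6580.
D_min = 2·arcsin(0.6580) − 60° = 2 × 41.148° − 60° = 22.295°.

22.30°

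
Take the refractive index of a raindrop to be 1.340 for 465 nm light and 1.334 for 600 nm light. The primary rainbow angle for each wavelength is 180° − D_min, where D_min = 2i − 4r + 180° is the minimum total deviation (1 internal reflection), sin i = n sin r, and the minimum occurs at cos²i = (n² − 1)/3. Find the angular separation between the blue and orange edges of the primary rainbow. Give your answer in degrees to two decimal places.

0.86°

At 465 nm (n = 1.340): cos²i = 0.26520 → i = 59.004°, r = 39.770°, D_min = 138.929°, rainbow angle = 41.071°.
At 600 nm (n = 1.334): cos²i = 0.25985 → i = 59.352°, r = 40.159°, D_min = 138.067°, rainbow angle = 41.933°.
Angular width = |41.071° − 41.933°| = 0.862°.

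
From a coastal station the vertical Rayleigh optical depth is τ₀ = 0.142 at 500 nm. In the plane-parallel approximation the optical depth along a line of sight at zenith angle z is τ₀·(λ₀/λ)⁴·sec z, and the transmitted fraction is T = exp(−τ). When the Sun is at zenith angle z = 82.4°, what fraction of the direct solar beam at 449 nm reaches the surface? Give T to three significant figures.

0.192

sec 82.4° = 7.5611.
τ = 0.142 × (500/449)⁴ × 7.5611 = 0.142 × 1.5378 × 7.5611 = 1.6511.
T = exp(−1.6511) = 0.1918.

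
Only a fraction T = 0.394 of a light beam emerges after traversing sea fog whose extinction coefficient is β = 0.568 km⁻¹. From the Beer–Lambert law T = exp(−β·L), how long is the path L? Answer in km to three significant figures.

1.64 km

Beer–Lambert: T = exp(−βL) ⇒ L = −ln(T)/β = −ln(0.394)/0.568 = 0.9314/0.568 = 1.64 km.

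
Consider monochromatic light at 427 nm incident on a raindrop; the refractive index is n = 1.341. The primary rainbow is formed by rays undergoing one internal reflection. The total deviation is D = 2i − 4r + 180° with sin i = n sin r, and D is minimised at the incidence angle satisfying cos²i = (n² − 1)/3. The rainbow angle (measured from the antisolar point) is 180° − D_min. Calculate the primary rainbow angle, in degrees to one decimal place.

cos²i = (1.79828 − 1)/3 = 0.26609; i = arccos(0.51584) = 58.946°.
sin r = sin 58.946°/1.341 = 0.63884; r = 39.705°.
D_min = 2·58.946° − 4·39.705° + 180° = 139.071°.
Rainbow angle = 180° − D_min = 40.929°.

40.9°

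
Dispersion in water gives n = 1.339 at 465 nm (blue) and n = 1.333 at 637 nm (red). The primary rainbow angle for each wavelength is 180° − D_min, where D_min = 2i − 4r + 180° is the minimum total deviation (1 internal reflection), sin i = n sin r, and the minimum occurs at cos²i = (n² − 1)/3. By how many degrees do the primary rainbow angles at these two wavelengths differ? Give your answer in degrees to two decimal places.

0.86°

At 465 nm (n = 1.339): cos²i = 0.26431 → i = 59.062°, r = 39.834°, D_min = 138.786°, rainbow angle = 41.214°.
At 637 nm (n = 1.333): cos²i = 0.25896 → i = 59.410°, r = 40.225°, D_min = 137.922°, rainbow angle = 42.078°.
Angular width = |41.214° − 42.078°| = 0.865°.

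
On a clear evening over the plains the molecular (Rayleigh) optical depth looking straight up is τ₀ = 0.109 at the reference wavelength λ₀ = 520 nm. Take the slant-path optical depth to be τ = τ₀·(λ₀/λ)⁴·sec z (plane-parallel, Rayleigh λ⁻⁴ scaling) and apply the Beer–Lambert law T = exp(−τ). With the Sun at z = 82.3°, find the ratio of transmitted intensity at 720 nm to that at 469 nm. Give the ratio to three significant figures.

Airmass: sec 82.3° = 7.4635.
τ(720 nm) = 0.109 × (520/720)⁴ × 7.4635 = 0.109 × 0.2721 × 7.4635 = 0.2213.
τ(469 nm) = 0.109 × (520/469)⁴ × 7.4635 = 0.109 × 1.5112 × 7.4635 = 1.2294.
T(720)/T(469) = exp(τ_B − τ_A) = exp(1.0081) = 2.7403.

2.74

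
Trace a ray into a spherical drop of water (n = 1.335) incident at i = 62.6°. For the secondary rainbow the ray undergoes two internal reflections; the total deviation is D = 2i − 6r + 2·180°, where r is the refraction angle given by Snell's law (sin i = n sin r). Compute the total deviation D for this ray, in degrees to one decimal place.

sin r = sin 62.6° / 1.335 = 0.8878/1.335 = 0.6650; r = 41.68°.
D = 2·62.6° − 6·41.68° + 2·180° = 125.20° − 250.11° + 360° = 235.09°.

235.1°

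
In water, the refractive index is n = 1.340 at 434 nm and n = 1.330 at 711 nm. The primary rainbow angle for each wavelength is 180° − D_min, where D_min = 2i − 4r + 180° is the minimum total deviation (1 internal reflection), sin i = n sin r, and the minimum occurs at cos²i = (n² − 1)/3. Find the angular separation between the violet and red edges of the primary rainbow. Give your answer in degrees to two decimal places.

At 434 nm (n = 1.340): cos²i = 0.26520 → i = 59.004°, r = 39.770°, D_min = 138.929°, rainbow angle = 41.071°.
At 711 nm (n = 1.330): cos²i = 0.25630 → i = 59.585°, r = 40.422°, D_min = 137.484°, rainbow angle = 42.516°.
Angular width = |41.071° − 42.516°| = 1.445°.

1.45°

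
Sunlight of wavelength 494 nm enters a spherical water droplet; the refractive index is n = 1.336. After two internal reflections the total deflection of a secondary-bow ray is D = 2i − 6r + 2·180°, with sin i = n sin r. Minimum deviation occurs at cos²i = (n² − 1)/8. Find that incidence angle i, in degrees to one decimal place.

71.7°

cos²i = (1.336² − 1)/8 = (1.78490 − 1)/8 = 0.09811.
cos i = 0.31323, so i = 71.746°.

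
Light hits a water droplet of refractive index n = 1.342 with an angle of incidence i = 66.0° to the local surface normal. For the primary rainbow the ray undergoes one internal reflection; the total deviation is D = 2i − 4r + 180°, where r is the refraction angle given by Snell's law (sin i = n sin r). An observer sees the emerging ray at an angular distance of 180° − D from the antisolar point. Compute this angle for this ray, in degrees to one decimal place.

sin r = sin 66.0° / 1.342 = 0.9135/1.342 = 0.6807; r = 42.90°.
D = 2·66.0° − 4·42.90° + 180° = 132.00° − 171.60° + 180° = 140.40°.
Angle from antisolar point = 180° − D = 39.60°.

39.6°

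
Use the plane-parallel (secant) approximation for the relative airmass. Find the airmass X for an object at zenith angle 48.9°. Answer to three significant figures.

X = sec z = 1/cos 48.9° = 1/0.6574 = 1.5212.

1.52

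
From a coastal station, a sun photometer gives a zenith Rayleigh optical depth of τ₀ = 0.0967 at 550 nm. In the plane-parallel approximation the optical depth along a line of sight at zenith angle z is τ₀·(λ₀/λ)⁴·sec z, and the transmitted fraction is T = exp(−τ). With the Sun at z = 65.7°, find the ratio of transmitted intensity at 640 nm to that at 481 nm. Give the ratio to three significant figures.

1.31

Airmass: sec 65.7° = 2.4300.
τ(640 nm) = 0.0967 × (550/640)⁴ × 2.4300 = 0.0967 × 0.5454 × 2.4300 = 0.1282.
τ(481 nm) = 0.0967 × (550/481)⁴ × 2.4300 = 0.0967 × 1.7095 × 2.4300 = 0.4017.
T(640)/T(481) = exp(τ_B − τ_A) = exp(0.2735) = 1.3146.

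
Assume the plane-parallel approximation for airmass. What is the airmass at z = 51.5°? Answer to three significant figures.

1.61

X = sec z = 1/cos 51.5° = 1/0.6225 = 1.6064.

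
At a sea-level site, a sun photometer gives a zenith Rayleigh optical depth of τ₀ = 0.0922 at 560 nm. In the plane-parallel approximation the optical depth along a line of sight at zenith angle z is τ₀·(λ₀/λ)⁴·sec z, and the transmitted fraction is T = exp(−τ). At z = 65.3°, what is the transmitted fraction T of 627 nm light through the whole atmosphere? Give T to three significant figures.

0.869

sec 65.3° = 2.3931.
τ = 0.0922 × (560/627)⁴ × 2.3931 = 0.0922 × 0.6363 × 2.3931 = 0.1404.
T = exp(−0.1404) = 0.8690.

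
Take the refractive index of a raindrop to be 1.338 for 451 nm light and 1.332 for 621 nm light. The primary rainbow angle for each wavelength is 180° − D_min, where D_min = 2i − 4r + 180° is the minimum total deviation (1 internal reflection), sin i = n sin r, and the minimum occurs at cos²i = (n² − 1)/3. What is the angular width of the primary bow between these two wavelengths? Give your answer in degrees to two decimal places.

At 451 nm (n = 1.338): cos²i = 0.26341 → i = 59.120°, r = 39.899°, D_min = 138.643°, rainbow angle = 41.357°.
At 621 nm (n = 1.332): cos²i = 0.25807 → i = 59.469°, r = 40.290°, D_min = 137.776°, rainbow angle = 42.224°.
Angular width = |41.357° − 42.224°| = 0.867°.

0.87°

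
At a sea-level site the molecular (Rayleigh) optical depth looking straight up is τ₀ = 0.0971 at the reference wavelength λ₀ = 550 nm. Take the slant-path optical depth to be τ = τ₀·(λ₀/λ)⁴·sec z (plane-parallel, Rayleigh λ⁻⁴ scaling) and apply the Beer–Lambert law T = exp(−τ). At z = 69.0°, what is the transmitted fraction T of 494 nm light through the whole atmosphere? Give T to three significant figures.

sec 69.0° = 2.7904.
τ = 0.0971 × (550/494)⁴ × 2.7904 = 0.0971 × 1.5365 × 2.7904 = 0.4163.
T = exp(−0.4163) = 0.6595.

0.659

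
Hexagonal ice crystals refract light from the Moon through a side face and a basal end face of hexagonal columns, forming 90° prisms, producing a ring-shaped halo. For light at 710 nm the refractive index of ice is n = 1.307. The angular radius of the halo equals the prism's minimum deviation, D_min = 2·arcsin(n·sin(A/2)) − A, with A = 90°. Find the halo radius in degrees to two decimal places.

45.09°

n·sin(A/2) = 1.307 × sin 45° = 1.307 × 0.7071 = 0.9242.
D_min = 2·arcsin(0.9242) − 90° = 2 × 67.546° − 90° = 45.093°.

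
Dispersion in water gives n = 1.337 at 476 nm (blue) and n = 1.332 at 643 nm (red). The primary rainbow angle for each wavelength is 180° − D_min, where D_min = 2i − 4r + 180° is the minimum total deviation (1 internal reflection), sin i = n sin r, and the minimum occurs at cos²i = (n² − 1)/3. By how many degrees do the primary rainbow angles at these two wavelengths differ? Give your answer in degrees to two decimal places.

0.72°

At 476 nm (n = 1.337): cos²i = 0.26252 → i = 59.178°, r = 39.964°, D_min = 138.500°, rainbow angle = 41.500°.
At 643 nm (n = 1.332): cos²i = 0.25807 → i = 59.469°, r = 40.290°, D_min = 137.776°, rainbow angle = 42.224°.
Angular width = |41.500° − 42.224°| = 0.724°.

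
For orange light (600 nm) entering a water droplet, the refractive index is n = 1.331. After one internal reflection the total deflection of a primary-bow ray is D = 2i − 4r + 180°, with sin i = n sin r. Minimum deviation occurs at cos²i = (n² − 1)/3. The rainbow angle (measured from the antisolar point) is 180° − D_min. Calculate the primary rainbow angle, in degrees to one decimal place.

cos²i = (1.77156 − 1)/3 = 0.25719; i = arccos(0.50714) = 59.527°.
sin r = sin 59.527°/1.331 = 0.64753; r = 40.356°.
D_min = 2·59.527° − 4·40.356° + 180° = 137.630°.
Rainbow angle = 180° − D_min = 42.370°.

42.4°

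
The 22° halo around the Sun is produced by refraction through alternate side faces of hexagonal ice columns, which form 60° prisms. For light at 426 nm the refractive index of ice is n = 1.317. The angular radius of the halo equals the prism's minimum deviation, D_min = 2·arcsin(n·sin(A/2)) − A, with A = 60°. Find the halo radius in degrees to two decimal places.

22.37°

n·sin(A/2) = 1.317 × sin 30° = 1.317 × 0.5000 = 0.6585.
D_min = 2·arcsin(0.6585) − 60° = 2 × 41.186° − 60° = 22.371°.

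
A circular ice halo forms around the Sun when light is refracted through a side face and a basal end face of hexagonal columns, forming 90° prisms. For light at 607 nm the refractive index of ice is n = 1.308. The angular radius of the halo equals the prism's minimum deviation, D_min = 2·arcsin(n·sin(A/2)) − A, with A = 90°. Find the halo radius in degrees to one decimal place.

n·sin(A/2) = 1.308 × sin 45° = 1.308 × 0.7071 = 0.9249.
D_min = 2·arcsin(0.9249) − 90° = 2 × 67.653° − 90° = 45.305°.

45.3°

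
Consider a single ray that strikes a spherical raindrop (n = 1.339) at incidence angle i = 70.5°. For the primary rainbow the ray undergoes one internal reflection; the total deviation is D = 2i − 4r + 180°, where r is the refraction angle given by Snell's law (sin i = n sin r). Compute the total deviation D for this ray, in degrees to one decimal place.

142.0°

sin r = sin 70.5° / 1.339 = 0.9426/1.339 = 0.7040; r = 44.75°.
D = 2·70.5° − 4·44.75° + 180° = 141.00° − 178.99° + 180° = 142.01°.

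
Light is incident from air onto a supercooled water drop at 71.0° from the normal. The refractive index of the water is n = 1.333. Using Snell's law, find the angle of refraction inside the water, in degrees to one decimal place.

45.2°

Snell: sin θ_r = sin θ_i / n = sin 71.0° / 1.333 = 0.9455 / 1.333 = 0.7093.
θ_r = arcsin(0.7093) = 45.18°.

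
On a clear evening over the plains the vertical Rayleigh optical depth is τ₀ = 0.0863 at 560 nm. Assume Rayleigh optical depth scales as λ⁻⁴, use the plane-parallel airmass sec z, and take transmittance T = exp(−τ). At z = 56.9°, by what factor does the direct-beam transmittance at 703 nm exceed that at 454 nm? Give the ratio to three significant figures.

Airmass: sec 56.9° = 1.8312.
τ(703 nm) = 0.0863 × (560/703)⁴ × 1.8312 = 0.0863 × 0.4027 × 1.8312 = 0.0636.
τ(454 nm) = 0.0863 × (560/454)⁴ × 1.8312 = 0.0863 × 2.3149 × 1.8312 = 0.3658.
T(703)/T(454) = exp(τ_B − τ_A) = exp(0.3022) = 1.3528.

1.35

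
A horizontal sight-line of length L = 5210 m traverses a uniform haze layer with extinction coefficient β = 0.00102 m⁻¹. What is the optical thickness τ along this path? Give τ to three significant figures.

τ = β·L = 0.00102 × 5210 = 5.3142.

5.31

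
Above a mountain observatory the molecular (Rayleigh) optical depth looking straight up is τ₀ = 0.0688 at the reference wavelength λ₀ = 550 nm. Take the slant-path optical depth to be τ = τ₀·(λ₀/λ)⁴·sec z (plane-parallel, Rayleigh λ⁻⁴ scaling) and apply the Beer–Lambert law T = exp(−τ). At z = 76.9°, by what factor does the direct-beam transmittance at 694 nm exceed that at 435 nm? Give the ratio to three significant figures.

Airmass: sec 76.9° = 4.4121.
τ(694 nm) = 0.0688 × (550/694)⁴ × 4.4121 = 0.0688 × 0.3945 × 4.4121 = 0.1197.
τ(435 nm) = 0.0688 × (550/435)⁴ × 4.4121 = 0.0688 × 2.5556 × 4.4121 = 0.7758.
T(694)/T(435) = exp(τ_B − τ_A) = exp(0.6560) = 1.9271.

1.93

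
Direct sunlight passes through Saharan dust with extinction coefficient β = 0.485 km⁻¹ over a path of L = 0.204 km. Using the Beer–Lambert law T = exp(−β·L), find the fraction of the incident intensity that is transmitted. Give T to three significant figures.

0.906

τ = β·L = 0.485 × 0.204 = 0.0989.
T = exp(−0.0989) = 0.9058.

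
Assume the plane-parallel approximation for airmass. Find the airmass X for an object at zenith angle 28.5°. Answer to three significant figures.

1.14

X = sec z = 1/cos 28.5° = 1/0.8788 = 1.1379.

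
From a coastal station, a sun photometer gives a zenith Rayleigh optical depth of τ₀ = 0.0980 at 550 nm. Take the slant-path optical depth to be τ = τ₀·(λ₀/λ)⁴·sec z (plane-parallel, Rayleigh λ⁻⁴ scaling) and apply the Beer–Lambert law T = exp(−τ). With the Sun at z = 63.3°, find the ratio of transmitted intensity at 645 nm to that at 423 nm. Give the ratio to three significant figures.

Airmass: sec 63.3° = 2.2256.
τ(645 nm) = 0.0980 × (550/645)⁴ × 2.2256 = 0.0980 × 0.5287 × 2.2256 = 0.1153.
τ(423 nm) = 0.0980 × (550/423)⁴ × 2.2256 = 0.0980 × 2.8582 × 2.2256 = 0.6234.
T(645)/T(423) = exp(τ_B − τ_A) = exp(0.5081) = 1.6621.

1.66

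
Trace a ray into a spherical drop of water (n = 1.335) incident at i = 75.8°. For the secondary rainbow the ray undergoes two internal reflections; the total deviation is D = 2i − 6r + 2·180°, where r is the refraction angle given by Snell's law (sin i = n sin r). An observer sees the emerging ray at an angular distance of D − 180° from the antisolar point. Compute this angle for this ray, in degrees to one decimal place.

sin r = sin 75.8° / 1.335 = 0.9694/1.335 = 0.7262; r = 46.57°.
D = 2·75.8° − 6·46.57° + 2·180° = 151.60° − 279.40° + 360° = 232.20°.
Angle from antisolar point = D − 180° = 52.20°.

52.2°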